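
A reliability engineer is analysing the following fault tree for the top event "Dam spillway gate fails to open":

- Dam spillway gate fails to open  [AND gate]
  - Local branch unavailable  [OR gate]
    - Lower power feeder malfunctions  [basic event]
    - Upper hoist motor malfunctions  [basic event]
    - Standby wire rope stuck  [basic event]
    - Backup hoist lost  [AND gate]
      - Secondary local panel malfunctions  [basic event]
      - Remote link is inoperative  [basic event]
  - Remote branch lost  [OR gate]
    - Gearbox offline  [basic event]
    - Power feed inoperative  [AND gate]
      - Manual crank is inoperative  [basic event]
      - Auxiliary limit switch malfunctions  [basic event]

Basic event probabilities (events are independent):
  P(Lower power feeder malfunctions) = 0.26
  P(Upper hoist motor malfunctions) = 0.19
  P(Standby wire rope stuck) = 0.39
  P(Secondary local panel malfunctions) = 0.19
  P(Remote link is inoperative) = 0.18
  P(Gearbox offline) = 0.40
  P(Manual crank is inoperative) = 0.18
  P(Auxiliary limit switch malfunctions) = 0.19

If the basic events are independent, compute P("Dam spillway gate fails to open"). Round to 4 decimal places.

0.2720

P(Backup hoist lost) [AND] = 0.19 × 0.18 = 0.034200
P(Local branch unavailable) [OR] = 1 − (1−0.26) × (1−0.19) × (1−0.39) × (1−0.034200) = 0.646871
P(Power feed inoperative) [AND] = 0.18 × 0.19 = 0.034200
P(Remote branch lost) [OR] = 1 − (1−0.40) × (1−0.034200) = 0.420520
P(Dam spillway gate fails to open) [AND] = 0.646871 × 0.420520 = 0.272022
Rounded to 4 decimal places: P(Dam spillway gate fails to open) ≈ 0.2720.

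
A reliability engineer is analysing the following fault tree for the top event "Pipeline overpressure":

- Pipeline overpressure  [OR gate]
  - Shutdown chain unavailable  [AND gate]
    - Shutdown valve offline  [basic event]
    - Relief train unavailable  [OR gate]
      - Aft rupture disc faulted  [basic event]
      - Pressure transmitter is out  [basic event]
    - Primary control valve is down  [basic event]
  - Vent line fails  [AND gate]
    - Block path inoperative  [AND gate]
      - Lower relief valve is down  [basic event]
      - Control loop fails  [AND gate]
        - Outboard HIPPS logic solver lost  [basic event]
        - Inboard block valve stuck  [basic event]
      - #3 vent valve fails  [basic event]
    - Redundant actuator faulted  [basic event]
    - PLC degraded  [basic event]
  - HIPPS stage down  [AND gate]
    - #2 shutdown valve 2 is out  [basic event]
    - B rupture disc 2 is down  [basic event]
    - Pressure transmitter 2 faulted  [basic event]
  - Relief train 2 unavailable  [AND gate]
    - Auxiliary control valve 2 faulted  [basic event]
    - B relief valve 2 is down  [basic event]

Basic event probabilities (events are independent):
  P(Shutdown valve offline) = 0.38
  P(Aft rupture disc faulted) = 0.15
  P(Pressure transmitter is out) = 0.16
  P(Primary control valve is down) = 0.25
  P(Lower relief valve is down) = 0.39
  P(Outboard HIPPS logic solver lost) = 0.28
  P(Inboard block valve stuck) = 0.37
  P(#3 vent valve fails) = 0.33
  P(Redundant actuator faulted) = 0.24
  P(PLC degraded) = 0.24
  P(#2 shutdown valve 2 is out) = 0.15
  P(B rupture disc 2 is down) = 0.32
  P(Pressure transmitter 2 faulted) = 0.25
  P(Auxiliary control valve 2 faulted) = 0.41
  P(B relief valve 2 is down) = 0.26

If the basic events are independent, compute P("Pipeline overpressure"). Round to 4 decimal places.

P(Relief train unavailable) [OR] = 1 − (1−0.15) × (1−0.16) = 0.286000
P(Shutdown chain unavailable) [AND] = 0.38 × 0.286000 × 0.25 = 0.027170
P(Control loop fails) [AND] = 0.28 × 0.37 = 0.103600
P(Block path inoperative) [AND] = 0.39 × 0.103600 × 0.33 = 0.013333
P(Vent line fails) [AND] = 0.013333 × 0.24 × 0.24 = 0.000768
P(HIPPS stage down) [AND] = 0.15 × 0.32 × 0.25 = 0.012000
P(Relief train 2 unavailable) [AND] = 0.41 × 0.26 = 0.106600
P(Pipeline overpressure) [OR] = 1 − (1−0.027170) × (1−0.000768) × (1−0.012000) × (1−0.106600) = 0.141963
Rounded to 4 decimal places: P(Pipeline overpressure) ≈ 0.1420.

0.1420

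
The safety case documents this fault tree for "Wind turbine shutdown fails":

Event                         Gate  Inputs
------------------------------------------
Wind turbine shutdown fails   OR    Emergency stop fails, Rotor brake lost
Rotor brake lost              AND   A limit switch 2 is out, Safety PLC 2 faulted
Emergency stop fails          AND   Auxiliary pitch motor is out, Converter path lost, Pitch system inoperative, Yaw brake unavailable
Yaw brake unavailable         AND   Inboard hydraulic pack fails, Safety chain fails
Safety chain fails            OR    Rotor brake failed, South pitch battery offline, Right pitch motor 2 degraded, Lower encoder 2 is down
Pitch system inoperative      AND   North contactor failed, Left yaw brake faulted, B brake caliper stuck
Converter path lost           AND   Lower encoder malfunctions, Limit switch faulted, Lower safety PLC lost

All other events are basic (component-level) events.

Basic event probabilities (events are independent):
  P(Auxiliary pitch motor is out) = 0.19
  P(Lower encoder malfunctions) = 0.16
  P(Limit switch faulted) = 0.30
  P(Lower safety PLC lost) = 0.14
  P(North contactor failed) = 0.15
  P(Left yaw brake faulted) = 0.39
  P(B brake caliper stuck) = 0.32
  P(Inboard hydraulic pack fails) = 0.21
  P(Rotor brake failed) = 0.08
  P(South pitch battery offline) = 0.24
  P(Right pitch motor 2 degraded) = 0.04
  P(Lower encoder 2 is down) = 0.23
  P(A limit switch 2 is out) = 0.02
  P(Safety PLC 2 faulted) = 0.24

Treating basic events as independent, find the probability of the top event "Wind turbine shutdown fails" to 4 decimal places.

P(Converter path lost) [AND] = 0.16 × 0.30 × 0.14 = 0.006720
P(Pitch system inoperative) [AND] = 0.15 × 0.39 × 0.32 = 0.018720
P(Safety chain fails) [OR] = 1 − (1−0.08) × (1−0.24) × (1−0.04) × (1−0.23) = 0.483151
P(Yaw brake unavailable) [AND] = 0.21 × 0.483151 = 0.101462
P(Emergency stop fails) [AND] = 0.19 × 0.006720 × 0.018720 × 0.101462 = 0.000002
P(Rotor brake lost) [AND] = 0.02 × 0.24 = 0.004800
P(Wind turbine shutdown fails) [OR] = 1 − (1−0.000002) × (1−0.004800) = 0.004802
Rounded to 4 decimal places: P(Wind turbine shutdown fails) ≈ 0.0048.

0.0048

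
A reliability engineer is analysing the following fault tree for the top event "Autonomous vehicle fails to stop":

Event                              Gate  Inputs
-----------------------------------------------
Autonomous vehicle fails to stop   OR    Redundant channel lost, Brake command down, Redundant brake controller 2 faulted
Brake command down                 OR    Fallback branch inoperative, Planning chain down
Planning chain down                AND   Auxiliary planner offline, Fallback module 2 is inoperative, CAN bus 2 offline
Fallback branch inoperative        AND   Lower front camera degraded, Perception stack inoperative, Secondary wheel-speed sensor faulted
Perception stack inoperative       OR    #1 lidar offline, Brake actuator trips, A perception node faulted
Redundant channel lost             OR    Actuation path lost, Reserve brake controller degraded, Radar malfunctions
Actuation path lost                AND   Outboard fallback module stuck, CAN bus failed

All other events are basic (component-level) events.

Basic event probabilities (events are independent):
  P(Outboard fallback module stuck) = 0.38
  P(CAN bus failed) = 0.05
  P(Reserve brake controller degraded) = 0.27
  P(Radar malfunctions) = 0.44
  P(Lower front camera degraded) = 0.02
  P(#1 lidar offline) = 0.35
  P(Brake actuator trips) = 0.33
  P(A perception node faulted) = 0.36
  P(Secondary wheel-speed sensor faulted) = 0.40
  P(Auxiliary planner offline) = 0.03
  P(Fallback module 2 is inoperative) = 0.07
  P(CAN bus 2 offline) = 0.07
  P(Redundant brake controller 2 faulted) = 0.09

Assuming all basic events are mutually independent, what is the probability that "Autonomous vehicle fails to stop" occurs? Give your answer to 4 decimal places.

0.6372

P(Actuation path lost) [AND] = 0.38 × 0.05 = 0.019000
P(Redundant channel lost) [OR] = 1 − (1−0.019000) × (1−0.27) × (1−0.44) = 0.598967
P(Perception stack inoperative) [OR] = 1 − (1−0.35) × (1−0.33) × (1−0.36) = 0.721280
P(Fallback branch inoperative) [AND] = 0.02 × 0.721280 × 0.40 = 0.005770
P(Planning chain down) [AND] = 0.03 × 0.07 × 0.07 = 0.000147
P(Brake command down) [OR] = 1 − (1−0.005770) × (1−0.000147) = 0.005916
P(Autonomous vehicle fails to stop) [OR] = 1 − (1−0.598967) × (1−0.005916) × (1−0.09) = 0.637219
Rounded to 4 decimal places: P(Autonomous vehicle fails to stop) ≈ 0.6372.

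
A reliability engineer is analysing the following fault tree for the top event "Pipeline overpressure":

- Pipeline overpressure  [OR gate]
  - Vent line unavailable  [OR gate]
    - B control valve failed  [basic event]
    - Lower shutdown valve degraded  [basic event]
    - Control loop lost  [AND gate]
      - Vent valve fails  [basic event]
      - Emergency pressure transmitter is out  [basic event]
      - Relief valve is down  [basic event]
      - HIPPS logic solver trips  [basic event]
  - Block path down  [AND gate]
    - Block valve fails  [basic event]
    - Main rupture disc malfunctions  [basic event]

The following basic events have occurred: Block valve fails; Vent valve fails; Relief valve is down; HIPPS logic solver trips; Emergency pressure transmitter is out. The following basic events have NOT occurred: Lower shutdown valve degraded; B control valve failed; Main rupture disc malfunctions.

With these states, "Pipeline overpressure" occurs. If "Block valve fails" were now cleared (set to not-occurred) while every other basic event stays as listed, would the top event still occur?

Yes

Counterfactual: set "Block valve fails" to not occurred.
Control loop lost [AND]: Vent valve fails=occurs, Emergency pressure transmitter is out=occurs, Relief valve is down=occurs, HIPPS logic solver trips=occurs → all inputs occur → occurs.
Vent line unavailable [OR]: B control valve failed=not, Lower shutdown valve degraded=not, Control loop lost=occurs → at least one input occurs → occurs.
Block path down [AND]: Block valve fails=not, Main rupture disc malfunctions=not → not all inputs occur → does not occur.
Pipeline overpressure [OR]: Vent line unavailable=occurs, Block path down=not → at least one input occurs → occurs.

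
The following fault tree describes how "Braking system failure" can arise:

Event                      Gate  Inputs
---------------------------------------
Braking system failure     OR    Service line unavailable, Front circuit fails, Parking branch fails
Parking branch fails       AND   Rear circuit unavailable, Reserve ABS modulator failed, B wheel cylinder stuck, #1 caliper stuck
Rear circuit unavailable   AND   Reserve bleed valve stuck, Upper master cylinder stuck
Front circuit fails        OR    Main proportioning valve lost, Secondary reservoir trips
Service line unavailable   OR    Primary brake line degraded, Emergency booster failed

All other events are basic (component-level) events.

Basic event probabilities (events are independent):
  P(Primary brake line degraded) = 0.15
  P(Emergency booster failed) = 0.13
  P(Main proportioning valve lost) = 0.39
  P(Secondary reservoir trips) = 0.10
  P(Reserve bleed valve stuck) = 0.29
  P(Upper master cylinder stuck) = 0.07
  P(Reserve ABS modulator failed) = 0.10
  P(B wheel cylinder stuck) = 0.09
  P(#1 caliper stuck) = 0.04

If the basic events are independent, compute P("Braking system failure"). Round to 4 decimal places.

0.5940

P(Service line unavailable) [OR] = 1 − (1−0.15) × (1−0.13) = 0.260500
P(Front circuit fails) [OR] = 1 − (1−0.39) × (1−0.10) = 0.451000
P(Rear circuit unavailable) [AND] = 0.29 × 0.07 = 0.020300
P(Parking branch fails) [AND] = 0.020300 × 0.10 × 0.09 × 0.04 = 0.000007
P(Braking system failure) [OR] = 1 − (1−0.260500) × (1−0.451000) × (1−0.000007) = 0.594017
Rounded to 4 decimal places: P(Braking system failure) ≈ 0.5940.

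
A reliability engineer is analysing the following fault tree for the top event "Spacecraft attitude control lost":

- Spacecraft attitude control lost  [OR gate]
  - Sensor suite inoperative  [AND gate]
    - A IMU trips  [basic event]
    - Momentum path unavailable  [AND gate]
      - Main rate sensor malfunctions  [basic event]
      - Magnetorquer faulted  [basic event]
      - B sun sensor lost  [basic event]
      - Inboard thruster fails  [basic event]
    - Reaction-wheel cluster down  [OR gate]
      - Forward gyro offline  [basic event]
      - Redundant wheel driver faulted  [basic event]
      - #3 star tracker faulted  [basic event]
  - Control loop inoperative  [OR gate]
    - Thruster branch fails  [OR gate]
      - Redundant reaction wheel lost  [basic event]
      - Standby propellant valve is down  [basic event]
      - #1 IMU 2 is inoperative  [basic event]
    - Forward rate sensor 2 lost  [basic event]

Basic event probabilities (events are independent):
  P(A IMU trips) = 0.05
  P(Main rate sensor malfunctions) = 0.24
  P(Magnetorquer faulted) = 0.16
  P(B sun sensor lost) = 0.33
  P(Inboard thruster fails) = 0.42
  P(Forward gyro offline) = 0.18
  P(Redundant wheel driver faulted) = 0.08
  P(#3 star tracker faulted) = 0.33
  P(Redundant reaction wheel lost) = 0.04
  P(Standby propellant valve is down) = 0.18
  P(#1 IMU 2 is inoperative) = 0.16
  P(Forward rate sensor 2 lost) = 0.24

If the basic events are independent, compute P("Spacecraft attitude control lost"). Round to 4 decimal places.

0.4975

P(Momentum path unavailable) [AND] = 0.24 × 0.16 × 0.33 × 0.42 = 0.005322
P(Reaction-wheel cluster down) [OR] = 1 − (1−0.18) × (1−0.08) × (1−0.33) = 0.494552
P(Sensor suite inoperative) [AND] = 0.05 × 0.005322 × 0.494552 = 0.000132
P(Thruster branch fails) [OR] = 1 − (1−0.04) × (1−0.18) × (1−0.16) = 0.338752
P(Control loop inoperative) [OR] = 1 − (1−0.338752) × (1−0.24) = 0.497452
P(Spacecraft attitude control lost) [OR] = 1 − (1−0.000132) × (1−0.497452) = 0.497518
Rounded to 4 decimal places: P(Spacecraft attitude control lost) ≈ 0.4975.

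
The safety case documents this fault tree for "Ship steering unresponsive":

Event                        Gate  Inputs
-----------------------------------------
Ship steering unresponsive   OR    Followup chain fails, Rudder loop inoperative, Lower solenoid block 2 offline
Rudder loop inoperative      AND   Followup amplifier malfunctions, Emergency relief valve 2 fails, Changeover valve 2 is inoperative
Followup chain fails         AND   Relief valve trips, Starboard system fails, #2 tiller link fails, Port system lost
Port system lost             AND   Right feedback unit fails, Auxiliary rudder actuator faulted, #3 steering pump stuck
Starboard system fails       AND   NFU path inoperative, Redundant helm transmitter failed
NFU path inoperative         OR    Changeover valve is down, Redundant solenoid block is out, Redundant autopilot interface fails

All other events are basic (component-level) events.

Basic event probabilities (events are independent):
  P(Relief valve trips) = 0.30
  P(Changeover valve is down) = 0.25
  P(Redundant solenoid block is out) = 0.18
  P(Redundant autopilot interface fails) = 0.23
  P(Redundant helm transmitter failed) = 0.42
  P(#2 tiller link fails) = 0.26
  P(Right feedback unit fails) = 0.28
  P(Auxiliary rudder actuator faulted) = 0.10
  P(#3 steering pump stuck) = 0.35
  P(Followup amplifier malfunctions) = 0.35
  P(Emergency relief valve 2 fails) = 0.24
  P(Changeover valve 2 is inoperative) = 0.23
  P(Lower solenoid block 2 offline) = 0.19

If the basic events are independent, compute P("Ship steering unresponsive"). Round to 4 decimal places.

0.2058

P(NFU path inoperative) [OR] = 1 − (1−0.25) × (1−0.18) × (1−0.23) = 0.526450
P(Starboard system fails) [AND] = 0.526450 × 0.42 = 0.221109
P(Port system lost) [AND] = 0.28 × 0.10 × 0.35 = 0.009800
P(Followup chain fails) [AND] = 0.30 × 0.221109 × 0.26 × 0.009800 = 0.000169
P(Rudder loop inoperative) [AND] = 0.35 × 0.24 × 0.23 = 0.019320
P(Ship steering unresponsive) [OR] = 1 − (1−0.000169) × (1−0.019320) × (1−0.19) = 0.205783
Rounded to 4 decimal places: P(Ship steering unresponsive) ≈ 0.2058.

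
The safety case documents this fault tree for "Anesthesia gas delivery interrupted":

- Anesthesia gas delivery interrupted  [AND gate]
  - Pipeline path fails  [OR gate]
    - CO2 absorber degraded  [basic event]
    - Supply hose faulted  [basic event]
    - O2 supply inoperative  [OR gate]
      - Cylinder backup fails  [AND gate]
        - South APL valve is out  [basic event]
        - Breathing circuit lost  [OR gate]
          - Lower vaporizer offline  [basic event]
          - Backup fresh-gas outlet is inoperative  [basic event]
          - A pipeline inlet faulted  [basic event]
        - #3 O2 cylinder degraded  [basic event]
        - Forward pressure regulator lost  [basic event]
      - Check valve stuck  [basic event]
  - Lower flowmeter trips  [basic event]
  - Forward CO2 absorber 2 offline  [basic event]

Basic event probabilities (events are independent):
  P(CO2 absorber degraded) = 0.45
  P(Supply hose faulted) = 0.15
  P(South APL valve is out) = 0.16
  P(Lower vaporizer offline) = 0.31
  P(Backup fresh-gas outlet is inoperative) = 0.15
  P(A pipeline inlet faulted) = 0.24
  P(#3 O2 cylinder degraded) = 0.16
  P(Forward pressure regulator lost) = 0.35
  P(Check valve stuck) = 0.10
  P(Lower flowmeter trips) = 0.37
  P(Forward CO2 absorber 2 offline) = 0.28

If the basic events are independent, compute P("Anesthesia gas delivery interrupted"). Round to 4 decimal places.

P(Breathing circuit lost) [OR] = 1 − (1−0.31) × (1−0.15) × (1−0.24) = 0.554260
P(Cylinder backup fails) [AND] = 0.16 × 0.554260 × 0.16 × 0.35 = 0.004966
P(O2 supply inoperative) [OR] = 1 − (1−0.004966) × (1−0.10) = 0.104469
P(Pipeline path fails) [OR] = 1 − (1−0.45) × (1−0.15) × (1−0.104469) = 0.581339
P(Anesthesia gas delivery interrupted) [AND] = 0.581339 × 0.37 × 0.28 = 0.060227
Rounded to 4 decimal places: P(Anesthesia gas delivery interrupted) ≈ 0.0602.

0.0602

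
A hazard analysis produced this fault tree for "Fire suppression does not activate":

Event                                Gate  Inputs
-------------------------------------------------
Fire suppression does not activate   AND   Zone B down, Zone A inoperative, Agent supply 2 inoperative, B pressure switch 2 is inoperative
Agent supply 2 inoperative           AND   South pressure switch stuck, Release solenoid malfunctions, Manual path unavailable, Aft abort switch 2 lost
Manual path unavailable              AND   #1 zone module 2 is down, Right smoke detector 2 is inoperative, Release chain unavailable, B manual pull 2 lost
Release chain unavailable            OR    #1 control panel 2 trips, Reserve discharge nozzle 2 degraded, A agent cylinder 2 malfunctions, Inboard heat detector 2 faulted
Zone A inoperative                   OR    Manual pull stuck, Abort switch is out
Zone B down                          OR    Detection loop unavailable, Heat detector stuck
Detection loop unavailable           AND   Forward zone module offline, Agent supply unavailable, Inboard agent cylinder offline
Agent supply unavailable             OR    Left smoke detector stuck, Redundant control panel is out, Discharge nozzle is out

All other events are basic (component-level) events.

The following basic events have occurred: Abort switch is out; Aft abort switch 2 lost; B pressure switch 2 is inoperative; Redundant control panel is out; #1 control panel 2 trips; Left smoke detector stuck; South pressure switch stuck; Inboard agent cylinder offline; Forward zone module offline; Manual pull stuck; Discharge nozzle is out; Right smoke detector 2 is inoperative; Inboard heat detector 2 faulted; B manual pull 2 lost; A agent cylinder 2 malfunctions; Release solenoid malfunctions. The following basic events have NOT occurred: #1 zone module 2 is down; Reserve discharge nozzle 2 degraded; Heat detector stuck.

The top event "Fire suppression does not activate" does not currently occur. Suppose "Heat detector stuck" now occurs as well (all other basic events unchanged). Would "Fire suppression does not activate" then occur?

No

Counterfactual: set "Heat detector stuck" to occurred.
Agent supply unavailable [OR]: Left smoke detector stuck=occurs, Redundant control panel is out=occurs, Discharge nozzle is out=occurs → at least one input occurs → occurs.
Detection loop unavailable [AND]: Forward zone module offline=occurs, Agent supply unavailable=occurs, Inboard agent cylinder offline=occurs → all inputs occur → occurs.
Zone B down [OR]: Detection loop unavailable=occurs, Heat detector stuck=occurs → at least one input occurs → occurs.
Zone A inoperative [OR]: Manual pull stuck=occurs, Abort switch is out=occurs → at least one input occurs → occurs.
Release chain unavailable [OR]: #1 control panel 2 trips=occurs, Reserve discharge nozzle 2 degraded=not, A agent cylinder 2 malfunctions=occurs, Inboard heat detector 2 faulted=occurs → at least one input occurs → occurs.
Manual path unavailable [AND]: #1 zone module 2 is down=not, Right smoke detector 2 is inoperative=occurs, Release chain unavailable=occurs, B manual pull 2 lost=occurs → not all inputs occur → does not occur.
Agent supply 2 inoperative [AND]: South pressure switch stuck=occurs, Release solenoid malfunctions=occurs, Manual path unavailable=not, Aft abort switch 2 lost=occurs → not all inputs occur → does not occur.
Fire suppression does not activate [AND]: Zone B down=occurs, Zone A inoperative=occurs, Agent supply 2 inoperative=not, B pressure switch 2 is inoperative=occurs → not all inputs occur → does not occur.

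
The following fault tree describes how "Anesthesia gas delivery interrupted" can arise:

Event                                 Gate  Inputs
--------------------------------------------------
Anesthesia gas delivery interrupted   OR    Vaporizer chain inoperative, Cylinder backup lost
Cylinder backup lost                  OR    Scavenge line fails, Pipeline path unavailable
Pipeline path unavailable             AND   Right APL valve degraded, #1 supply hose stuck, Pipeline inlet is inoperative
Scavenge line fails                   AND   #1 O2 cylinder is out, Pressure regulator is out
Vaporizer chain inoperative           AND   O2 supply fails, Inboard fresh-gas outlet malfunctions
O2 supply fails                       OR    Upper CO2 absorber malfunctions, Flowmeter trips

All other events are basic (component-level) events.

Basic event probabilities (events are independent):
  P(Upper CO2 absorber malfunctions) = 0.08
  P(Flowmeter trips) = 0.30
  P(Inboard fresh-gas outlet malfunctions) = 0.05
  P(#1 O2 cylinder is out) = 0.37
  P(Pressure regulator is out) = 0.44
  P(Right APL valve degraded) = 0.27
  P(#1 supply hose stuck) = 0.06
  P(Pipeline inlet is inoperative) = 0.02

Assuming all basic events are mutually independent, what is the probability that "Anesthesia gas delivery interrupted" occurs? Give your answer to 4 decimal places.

P(O2 supply fails) [OR] = 1 − (1−0.08) × (1−0.30) = 0.356000
P(Vaporizer chain inoperative) [AND] = 0.356000 × 0.05 = 0.017800
P(Scavenge line fails) [AND] = 0.37 × 0.44 = 0.162800
P(Pipeline path unavailable) [AND] = 0.27 × 0.06 × 0.02 = 0.000324
P(Cylinder backup lost) [OR] = 1 − (1−0.162800) × (1−0.000324) = 0.163071
P(Anesthesia gas delivery interrupted) [OR] = 1 − (1−0.017800) × (1−0.163071) = 0.177968
Rounded to 4 decimal places: P(Anesthesia gas delivery interrupted) ≈ 0.1780.

0.1780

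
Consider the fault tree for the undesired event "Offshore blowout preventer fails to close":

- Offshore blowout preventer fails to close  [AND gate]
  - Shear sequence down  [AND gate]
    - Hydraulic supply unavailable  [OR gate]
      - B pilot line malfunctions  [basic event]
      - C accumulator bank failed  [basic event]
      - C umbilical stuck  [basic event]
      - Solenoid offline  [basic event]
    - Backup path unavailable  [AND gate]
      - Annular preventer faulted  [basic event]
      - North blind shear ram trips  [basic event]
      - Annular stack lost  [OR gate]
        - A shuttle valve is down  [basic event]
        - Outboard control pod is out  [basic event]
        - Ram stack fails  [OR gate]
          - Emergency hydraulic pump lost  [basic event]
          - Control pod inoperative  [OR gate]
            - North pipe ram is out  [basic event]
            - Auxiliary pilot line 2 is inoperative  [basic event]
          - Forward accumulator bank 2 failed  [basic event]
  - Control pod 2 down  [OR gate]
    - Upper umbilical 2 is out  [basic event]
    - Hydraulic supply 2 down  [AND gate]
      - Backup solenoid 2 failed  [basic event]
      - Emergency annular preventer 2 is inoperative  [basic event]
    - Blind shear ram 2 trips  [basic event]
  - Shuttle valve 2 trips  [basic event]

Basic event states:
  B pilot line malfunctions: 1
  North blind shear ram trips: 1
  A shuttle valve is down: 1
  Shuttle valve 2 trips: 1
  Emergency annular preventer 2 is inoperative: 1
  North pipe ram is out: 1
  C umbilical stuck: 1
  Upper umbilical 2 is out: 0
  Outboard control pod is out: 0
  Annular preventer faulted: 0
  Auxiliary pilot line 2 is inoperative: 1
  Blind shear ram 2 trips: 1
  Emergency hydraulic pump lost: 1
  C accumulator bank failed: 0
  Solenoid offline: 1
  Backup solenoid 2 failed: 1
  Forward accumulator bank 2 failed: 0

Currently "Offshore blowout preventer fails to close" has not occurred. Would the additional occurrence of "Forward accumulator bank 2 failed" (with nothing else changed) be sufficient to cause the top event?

No

Counterfactual: set "Forward accumulator bank 2 failed" to occurred.
Hydraulic supply unavailable [OR]: B pilot line malfunctions=occurs, C accumulator bank failed=not, C umbilical stuck=occurs, Solenoid offline=occurs → at least one input occurs → occurs.
Control pod inoperative [OR]: North pipe ram is out=occurs, Auxiliary pilot line 2 is inoperative=occurs → at least one input occurs → occurs.
Ram stack fails [OR]: Emergency hydraulic pump lost=occurs, Control pod inoperative=occurs, Forward accumulator bank 2 failed=occurs → at least one input occurs → occurs.
Annular stack lost [OR]: A shuttle valve is down=occurs, Outboard control pod is out=not, Ram stack fails=occurs → at least one input occurs → occurs.
Backup path unavailable [AND]: Annular preventer faulted=not, North blind shear ram trips=occurs, Annular stack lost=occurs → not all inputs occur → does not occur.
Shear sequence down [AND]: Hydraulic supply unavailable=occurs, Backup path unavailable=not → not all inputs occur → does not occur.
Hydraulic supply 2 down [AND]: Backup solenoid 2 failed=occurs, Emergency annular preventer 2 is inoperative=occurs → all inputs occur → occurs.
Control pod 2 down [OR]: Upper umbilical 2 is out=not, Hydraulic supply 2 down=occurs, Blind shear ram 2 trips=occurs → at least one input occurs → occurs.
Offshore blowout preventer fails to close [AND]: Shear sequence down=not, Control pod 2 down=occurs, Shuttle valve 2 trips=occurs → not all inputs occur → does not occur.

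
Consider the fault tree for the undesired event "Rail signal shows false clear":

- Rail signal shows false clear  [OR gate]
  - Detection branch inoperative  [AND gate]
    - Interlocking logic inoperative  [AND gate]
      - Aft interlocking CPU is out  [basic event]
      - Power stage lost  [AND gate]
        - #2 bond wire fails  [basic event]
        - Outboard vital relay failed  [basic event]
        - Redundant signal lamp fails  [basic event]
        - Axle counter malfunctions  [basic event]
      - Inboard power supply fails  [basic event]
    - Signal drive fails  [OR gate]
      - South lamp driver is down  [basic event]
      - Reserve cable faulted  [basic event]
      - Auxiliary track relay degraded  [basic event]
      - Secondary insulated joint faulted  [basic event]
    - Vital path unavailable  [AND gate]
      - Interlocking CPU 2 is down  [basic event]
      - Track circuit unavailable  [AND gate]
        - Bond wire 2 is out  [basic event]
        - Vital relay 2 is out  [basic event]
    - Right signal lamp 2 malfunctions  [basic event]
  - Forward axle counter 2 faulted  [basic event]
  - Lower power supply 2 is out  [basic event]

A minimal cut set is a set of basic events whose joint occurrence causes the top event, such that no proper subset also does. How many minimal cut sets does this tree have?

Power stage lost [AND]: one cut set from each child combined → 1 × 1 × 1 × 1 = 1 cut set(s).
Interlocking logic inoperative [AND]: one cut set from each child combined → 1 × 1 × 1 = 1 cut set(s).
Signal drive fails [OR]: union of children's cut sets → 4 cut set(s).
Track circuit unavailable [AND]: one cut set from each child combined → 1 × 1 = 1 cut set(s).
Vital path unavailable [AND]: one cut set from each child combined → 1 × 1 = 1 cut set(s).
Detection branch inoperative [AND]: one cut set from each child combined → 1 × 4 × 1 × 1 = 4 cut set(s).
Rail signal shows false clear [OR]: union of children's cut sets → 6 cut set(s).
Minimal cut sets: {#2 bond wire fails, Aft interlocking CPU is out, Axle counter malfunctions, Bond wire 2 is out, Inboard power supply fails, Interlocking CPU 2 is down, Outboard vital relay failed, Redundant signal lamp fails, Right signal lamp 2 malfunctions, South lamp driver is down, Vital relay 2 is out}; {#2 bond wire fails, Aft interlocking CPU is out, Axle counter malfunctions, Bond wire 2 is out, Inboard power supply fails, Interlocking CPU 2 is down, Outboard vital relay failed, Redundant signal lamp fails, Reserve cable faulted, Right signal lamp 2 malfunctions, Vital relay 2 is out}; {#2 bond wire fails, Aft interlocking CPU is out, Auxiliary track relay degraded, Axle counter malfunctions, Bond wire 2 is out, Inboard power supply fails, Interlocking CPU 2 is down, Outboard vital relay failed, Redundant signal lamp fails, Right signal lamp 2 malfunctions, Vital relay 2 is out}; {#2 bond wire fails, Aft interlocking CPU is out, Axle counter malfunctions, Bond wire 2 is out, Inboard power supply fails, Interlocking CPU 2 is down, Outboard vital relay failed, Redundant signal lamp fails, Right signal lamp 2 malfunctions, Secondary insulated joint faulted, Vital relay 2 is out}; {Forward axle counter 2 faulted}; {Lower power supply 2 is out}.

6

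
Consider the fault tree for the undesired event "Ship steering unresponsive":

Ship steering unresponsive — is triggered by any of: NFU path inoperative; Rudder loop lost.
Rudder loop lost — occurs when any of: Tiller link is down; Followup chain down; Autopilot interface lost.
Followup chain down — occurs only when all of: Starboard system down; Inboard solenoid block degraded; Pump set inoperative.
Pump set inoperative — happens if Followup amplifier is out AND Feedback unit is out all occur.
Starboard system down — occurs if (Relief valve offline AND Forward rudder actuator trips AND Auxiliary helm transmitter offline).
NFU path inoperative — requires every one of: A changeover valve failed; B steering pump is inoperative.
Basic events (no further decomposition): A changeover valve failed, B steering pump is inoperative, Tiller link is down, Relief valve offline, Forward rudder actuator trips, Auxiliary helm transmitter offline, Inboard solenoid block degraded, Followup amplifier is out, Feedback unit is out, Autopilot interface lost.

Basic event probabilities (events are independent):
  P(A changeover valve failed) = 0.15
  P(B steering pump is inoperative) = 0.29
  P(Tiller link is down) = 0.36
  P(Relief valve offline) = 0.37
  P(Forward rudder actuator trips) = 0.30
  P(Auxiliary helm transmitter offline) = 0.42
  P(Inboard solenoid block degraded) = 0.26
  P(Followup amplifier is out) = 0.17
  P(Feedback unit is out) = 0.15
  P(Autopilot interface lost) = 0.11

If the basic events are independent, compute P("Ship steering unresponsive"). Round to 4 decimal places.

P(NFU path inoperative) [AND] = 0.15 × 0.29 = 0.043500
P(Starboard system down) [AND] = 0.37 × 0.30 × 0.42 = 0.046620
P(Pump set inoperative) [AND] = 0.17 × 0.15 = 0.025500
P(Followup chain down) [AND] = 0.046620 × 0.26 × 0.025500 = 0.000309
P(Rudder loop lost) [OR] = 1 − (1−0.36) × (1−0.000309) × (1−0.11) = 0.430576
P(Ship steering unresponsive) [OR] = 1 − (1−0.043500) × (1−0.430576) = 0.455346
Rounded to 4 decimal places: P(Ship steering unresponsive) ≈ 0.4553.

0.4553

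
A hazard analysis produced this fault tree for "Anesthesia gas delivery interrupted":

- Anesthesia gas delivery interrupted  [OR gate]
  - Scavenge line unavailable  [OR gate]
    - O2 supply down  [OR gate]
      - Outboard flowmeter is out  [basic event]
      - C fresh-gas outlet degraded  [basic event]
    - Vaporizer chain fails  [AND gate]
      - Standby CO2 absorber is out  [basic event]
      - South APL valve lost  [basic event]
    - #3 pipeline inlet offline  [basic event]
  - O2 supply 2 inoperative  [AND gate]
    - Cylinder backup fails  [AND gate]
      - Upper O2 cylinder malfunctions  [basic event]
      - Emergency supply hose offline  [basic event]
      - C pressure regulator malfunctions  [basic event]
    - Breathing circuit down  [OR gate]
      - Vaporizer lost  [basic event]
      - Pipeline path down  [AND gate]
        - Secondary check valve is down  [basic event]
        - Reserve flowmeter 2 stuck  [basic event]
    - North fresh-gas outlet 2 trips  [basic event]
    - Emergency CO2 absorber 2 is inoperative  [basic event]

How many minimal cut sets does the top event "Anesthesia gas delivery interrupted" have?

O2 supply down [OR]: union of children's cut sets → 2 cut set(s).
Vaporizer chain fails [AND]: one cut set from each child combined → 1 × 1 = 1 cut set(s).
Scavenge line unavailable [OR]: union of children's cut sets → 4 cut set(s).
Cylinder backup fails [AND]: one cut set from each child combined → 1 × 1 × 1 = 1 cut set(s).
Pipeline path down [AND]: one cut set from each child combined → 1 × 1 = 1 cut set(s).
Breathing circuit down [OR]: union of children's cut sets → 2 cut set(s).
O2 supply 2 inoperative [AND]: one cut set from each child combined → 1 × 2 × 1 × 1 = 2 cut set(s).
Anesthesia gas delivery interrupted [OR]: union of children's cut sets → 6 cut set(s).
Minimal cut sets: {Outboard flowmeter is out}; {C fresh-gas outlet degraded}; {South APL valve lost, Standby CO2 absorber is out}; {#3 pipeline inlet offline}; {C pressure regulator malfunctions, Emergency CO2 absorber 2 is inoperative, Emergency supply hose offline, North fresh-gas outlet 2 trips, Upper O2 cylinder malfunctions, Vaporizer lost}; {C pressure regulator malfunctions, Emergency CO2 absorber 2 is inoperative, Emergency supply hose offline, North fresh-gas outlet 2 trips, Reserve flowmeter 2 stuck, Secondary check valve is down, Upper O2 cylinder malfunctions}.

6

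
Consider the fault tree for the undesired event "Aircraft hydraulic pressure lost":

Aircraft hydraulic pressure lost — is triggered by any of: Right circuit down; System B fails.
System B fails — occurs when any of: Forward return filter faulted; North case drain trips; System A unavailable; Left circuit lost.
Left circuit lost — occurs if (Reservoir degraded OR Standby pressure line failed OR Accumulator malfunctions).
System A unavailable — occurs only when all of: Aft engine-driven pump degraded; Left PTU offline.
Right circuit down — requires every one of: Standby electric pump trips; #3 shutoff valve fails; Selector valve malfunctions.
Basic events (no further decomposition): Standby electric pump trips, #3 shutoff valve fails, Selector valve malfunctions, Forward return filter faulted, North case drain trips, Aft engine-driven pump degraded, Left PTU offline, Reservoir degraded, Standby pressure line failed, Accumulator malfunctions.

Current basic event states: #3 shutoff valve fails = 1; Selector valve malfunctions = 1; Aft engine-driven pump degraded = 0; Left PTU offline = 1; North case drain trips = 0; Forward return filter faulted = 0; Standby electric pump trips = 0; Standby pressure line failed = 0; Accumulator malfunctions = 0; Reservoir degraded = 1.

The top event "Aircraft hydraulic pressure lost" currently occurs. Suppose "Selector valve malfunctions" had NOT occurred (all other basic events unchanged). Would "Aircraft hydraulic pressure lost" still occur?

Counterfactual: set "Selector valve malfunctions" to not occurred.
Right circuit down [AND]: Standby electric pump trips=not, #3 shutoff valve fails=occurs, Selector valve malfunctions=not → not all inputs occur → does not occur.
System A unavailable [AND]: Aft engine-driven pump degraded=not, Left PTU offline=occurs → not all inputs occur → does not occur.
Left circuit lost [OR]: Reservoir degraded=occurs, Standby pressure line failed=not, Accumulator malfunctions=not → at least one input occurs → occurs.
System B fails [OR]: Forward return filter faulted=not, North case drain trips=not, System A unavailable=not, Left circuit lost=occurs → at least one input occurs → occurs.
Aircraft hydraulic pressure lost [OR]: Right circuit down=not, System B fails=occurs → at least one input occurs → occurs.

Yes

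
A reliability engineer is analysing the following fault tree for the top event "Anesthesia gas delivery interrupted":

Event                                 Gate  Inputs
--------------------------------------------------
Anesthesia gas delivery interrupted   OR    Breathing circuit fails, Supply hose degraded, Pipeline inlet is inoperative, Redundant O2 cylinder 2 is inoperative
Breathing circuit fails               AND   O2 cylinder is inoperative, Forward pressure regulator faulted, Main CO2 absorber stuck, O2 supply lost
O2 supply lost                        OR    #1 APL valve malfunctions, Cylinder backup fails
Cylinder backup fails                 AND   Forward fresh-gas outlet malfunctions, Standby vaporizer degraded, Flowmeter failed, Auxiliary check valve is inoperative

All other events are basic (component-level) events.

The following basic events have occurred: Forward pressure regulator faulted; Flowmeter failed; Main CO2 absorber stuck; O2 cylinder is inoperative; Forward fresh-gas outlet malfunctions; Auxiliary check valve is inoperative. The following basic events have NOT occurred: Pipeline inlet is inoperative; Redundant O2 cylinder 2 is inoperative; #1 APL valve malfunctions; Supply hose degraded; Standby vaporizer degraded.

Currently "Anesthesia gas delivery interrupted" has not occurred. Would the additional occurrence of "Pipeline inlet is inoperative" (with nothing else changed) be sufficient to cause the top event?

Counterfactual: set "Pipeline inlet is inoperative" to occurred.
Cylinder backup fails [AND]: Forward fresh-gas outlet malfunctions=occurs, Standby vaporizer degraded=not, Flowmeter failed=occurs, Auxiliary check valve is inoperative=occurs → not all inputs occur → does not occur.
O2 supply lost [OR]: #1 APL valve malfunctions=not, Cylinder backup fails=not → no input occurs → does not occur.
Breathing circuit fails [AND]: O2 cylinder is inoperative=occurs, Forward pressure regulator faulted=occurs, Main CO2 absorber stuck=occurs, O2 supply lost=not → not all inputs occur → does not occur.
Anesthesia gas delivery interrupted [OR]: Breathing circuit fails=not, Supply hose degraded=not, Pipeline inlet is inoperative=occurs, Redundant O2 cylinder 2 is inoperative=not → at least one input occurs → occurs.

Yes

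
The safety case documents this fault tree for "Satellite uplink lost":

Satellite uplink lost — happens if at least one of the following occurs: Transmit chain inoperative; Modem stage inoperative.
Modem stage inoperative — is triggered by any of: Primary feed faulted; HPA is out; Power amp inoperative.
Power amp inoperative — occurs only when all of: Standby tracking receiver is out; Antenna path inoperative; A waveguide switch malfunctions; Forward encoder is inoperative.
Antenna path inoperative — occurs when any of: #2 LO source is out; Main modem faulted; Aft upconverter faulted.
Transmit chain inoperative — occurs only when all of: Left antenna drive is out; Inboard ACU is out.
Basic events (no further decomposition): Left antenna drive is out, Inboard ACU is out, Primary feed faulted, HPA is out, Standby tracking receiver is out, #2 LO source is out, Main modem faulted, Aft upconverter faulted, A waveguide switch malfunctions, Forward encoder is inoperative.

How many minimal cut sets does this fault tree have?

6

Transmit chain inoperative [AND]: one cut set from each child combined → 1 × 1 = 1 cut set(s).
Antenna path inoperative [OR]: union of children's cut sets → 3 cut set(s).
Power amp inoperative [AND]: one cut set from each child combined → 1 × 3 × 1 × 1 = 3 cut set(s).
Modem stage inoperative [OR]: union of children's cut sets → 5 cut set(s).
Satellite uplink lost [OR]: union of children's cut sets → 6 cut set(s).
Minimal cut sets: {Inboard ACU is out, Left antenna drive is out}; {Primary feed faulted}; {HPA is out}; {#2 LO source is out, A waveguide switch malfunctions, Forward encoder is inoperative, Standby tracking receiver is out}; {A waveguide switch malfunctions, Forward encoder is inoperative, Main modem faulted, Standby tracking receiver is out}; {A waveguide switch malfunctions, Aft upconverter faulted, Forward encoder is inoperative, Standby tracking receiver is out}.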